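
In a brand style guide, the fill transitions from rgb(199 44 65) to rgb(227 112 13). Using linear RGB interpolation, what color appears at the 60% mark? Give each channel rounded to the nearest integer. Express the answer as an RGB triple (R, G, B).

(216, 85, 34)

60% corresponds to t = 0.6.
R = 199 + 0.6 × (227 − 199) = 199 + 0.6 × 28 = 215.8 → 216
G = 44 + 0.6 × (112 − 44) = 44 + 0.6 × 68 = 84.8 → 85
B = 65 + 0.6 × (13 − 65) = 65 + 0.6 × -52 = 33.8 → 34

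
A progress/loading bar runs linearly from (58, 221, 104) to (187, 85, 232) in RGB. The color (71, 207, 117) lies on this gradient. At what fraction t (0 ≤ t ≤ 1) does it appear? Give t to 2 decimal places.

Invert the lerp on the G channel (largest span, 136): t = (207 − 221) / (85 − 221) = -14/-136 = 0.10294.
Check on R: (71 − 58)/(187 − 58) = 0.1008 ✓

0.10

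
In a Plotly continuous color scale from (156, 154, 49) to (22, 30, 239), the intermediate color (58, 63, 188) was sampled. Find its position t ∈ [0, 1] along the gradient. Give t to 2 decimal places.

0.73

Invert the lerp on the B channel (largest span, 190): t = (188 − 49) / (239 − 49) = 139/190 = 0.73158.
Check on R: (58 − 156)/(22 − 156) = 0.7313 ✓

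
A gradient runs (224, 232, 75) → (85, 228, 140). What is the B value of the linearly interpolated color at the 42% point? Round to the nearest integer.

B = 75 + 0.42 × (140 − 75) = 102.3 → 102

102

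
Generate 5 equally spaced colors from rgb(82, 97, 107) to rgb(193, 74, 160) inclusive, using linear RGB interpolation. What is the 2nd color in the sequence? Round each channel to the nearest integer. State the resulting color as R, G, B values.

(110, 91, 120)

With 5 swatches and endpoints inclusive, swatch 2 sits at t = (2 − 1)/(5 − 1) = 1/4 ≈ 0.25.
R = 82 + 0.25 × (193 − 82) = 109.75 → 110
G = 97 + 0.25 × (74 − 97) = 91.25 → 91
B = 107 + 0.25 × (160 − 107) = 120.25 → 120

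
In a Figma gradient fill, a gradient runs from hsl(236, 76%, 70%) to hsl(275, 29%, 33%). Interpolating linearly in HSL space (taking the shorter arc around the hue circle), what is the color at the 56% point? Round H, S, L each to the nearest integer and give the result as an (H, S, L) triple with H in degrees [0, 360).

(258, 50, 49)

Hue arc: Δh = 275 − 236 = 39° (|Δh| ≤ 180, already the shorter path).
H = 236 + 0.56 × (39) = 257.84 → 258°
S = 76 + 0.56 × (29 − 76) = 49.68 → 50%
L = 70 + 0.56 × (33 − 70) = 49.28 → 49%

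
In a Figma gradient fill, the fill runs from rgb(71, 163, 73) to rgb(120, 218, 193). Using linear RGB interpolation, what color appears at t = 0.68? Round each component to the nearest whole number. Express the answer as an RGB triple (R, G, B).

R = 71 + 0.68 × (120 − 71) = 71 + 0.68 × 49 = 104.32 → 104
G = 163 + 0.68 × (218 − 163) = 163 + 0.68 × 55 = 200.4 → 200
B = 73 + 0.68 × (193 − 73) = 73 + 0.68 × 120 = 154.6 → 155

(104, 200, 155)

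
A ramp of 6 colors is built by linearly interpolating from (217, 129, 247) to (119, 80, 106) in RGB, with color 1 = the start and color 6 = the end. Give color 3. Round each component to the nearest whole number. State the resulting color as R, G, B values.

With 6 swatches and endpoints inclusive, swatch 3 sits at t = (3 − 1)/(6 − 1) = 2/5 ≈ 0.4.
R = 217 + 0.4 × (119 − 217) = 177.8 → 178
G = 129 + 0.4 × (80 − 129) = 109.4 → 109
B = 247 + 0.4 × (106 − 247) = 190.6 → 191

(178, 109, 191)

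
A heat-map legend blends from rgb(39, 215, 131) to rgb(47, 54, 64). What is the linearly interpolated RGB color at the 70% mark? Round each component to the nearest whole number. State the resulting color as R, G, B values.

70% corresponds to t = 0.7.
R = 39 + 0.7 × (47 − 39) = 39 + 0.7 × 8 = 44.6 → 45
G = 215 + 0.7 × (54 − 215) = 215 + 0.7 × -161 = 102.3 → 102
B = 131 + 0.7 × (64 − 131) = 131 + 0.7 × -67 = 84.1 → 84

(45, 102, 84)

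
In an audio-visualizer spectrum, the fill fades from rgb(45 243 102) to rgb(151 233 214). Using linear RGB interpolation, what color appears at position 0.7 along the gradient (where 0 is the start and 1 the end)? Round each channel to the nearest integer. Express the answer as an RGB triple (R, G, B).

(119, 236, 180)

R = 45 + 0.7 × (151 − 45) = 45 + 0.7 × 106 = 119.2 → 119
G = 243 + 0.7 × (233 − 243) = 243 + 0.7 × -10 = 236 → 236
B = 102 + 0.7 × (214 − 102) = 102 + 0.7 × 112 = 180.4 → 180
So the blended color is (119, 236, 180), about #77ecb4.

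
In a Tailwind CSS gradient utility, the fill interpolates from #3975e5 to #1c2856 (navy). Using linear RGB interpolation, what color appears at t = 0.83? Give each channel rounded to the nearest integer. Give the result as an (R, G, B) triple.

#3975e5 → (57, 117, 229); #1c2856 → (28, 40, 86).
R = 57 + 0.83 × (28 − 57) = 57 + 0.83 × -29 = 32.93 → 33
G = 117 + 0.83 × (40 − 117) = 117 + 0.83 × -77 = 53.09 → 53
B = 229 + 0.83 × (86 − 229) = 229 + 0.83 × -143 = 110.31 → 110
So the blended color is (33, 53, 110), about #21356e.

(33, 53, 110)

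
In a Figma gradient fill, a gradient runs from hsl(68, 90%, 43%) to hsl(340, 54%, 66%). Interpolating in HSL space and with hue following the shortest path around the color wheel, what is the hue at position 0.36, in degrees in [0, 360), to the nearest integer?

36

Hue: 340 − 68 = 272°, but |272| > 180 so the shorter arc goes the other way: Δh = 272 − 360 = -88°.
H = 68 + 0.36 × (-88) = 36.32 → 36°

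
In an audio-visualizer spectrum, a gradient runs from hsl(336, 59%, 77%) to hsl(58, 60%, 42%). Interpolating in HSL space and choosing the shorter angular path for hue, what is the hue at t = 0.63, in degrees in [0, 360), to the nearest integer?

28

Hue: 58 − 336 = -278°, but |-278| > 180 so the shorter arc goes the other way: Δh = -278 + 360 = 82°.
H = 336 + 0.63 × (82) = 387.66 → 388 → 388 mod 360 = 28°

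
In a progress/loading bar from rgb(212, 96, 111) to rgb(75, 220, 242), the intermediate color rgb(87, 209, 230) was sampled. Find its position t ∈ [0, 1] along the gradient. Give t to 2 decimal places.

Invert the lerp on the R channel (largest span, 137): t = (87 − 212) / (75 − 212) = -125/-137 = 0.91241.
Check on G: (209 − 96)/(220 − 96) = 0.9113 ✓

0.91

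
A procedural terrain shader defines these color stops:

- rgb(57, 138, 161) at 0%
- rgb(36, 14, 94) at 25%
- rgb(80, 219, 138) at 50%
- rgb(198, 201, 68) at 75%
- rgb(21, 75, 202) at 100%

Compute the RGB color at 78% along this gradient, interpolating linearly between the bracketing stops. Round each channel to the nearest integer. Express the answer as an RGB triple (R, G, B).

(177, 186, 84)

78% lies between the 75% and 100% stops, so the local fraction is t = (78 − 75)/(100 − 75) = 3/25 ≈ 0.12.
R = 198 + 0.12 × (21 − 198) = 176.76 → 177
G = 201 + 0.12 × (75 − 201) = 185.88 → 186
B = 68 + 0.12 × (202 − 68) = 84.08 → 84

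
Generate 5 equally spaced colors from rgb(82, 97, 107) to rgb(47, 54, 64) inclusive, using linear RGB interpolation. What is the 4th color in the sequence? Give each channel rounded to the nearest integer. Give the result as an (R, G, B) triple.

With 5 swatches and endpoints inclusive, swatch 4 sits at t = (4 − 1)/(5 − 1) = 3/4 ≈ 0.75.
R = 82 + 0.75 × (47 − 82) = 55.75 → 56
G = 97 + 0.75 × (54 − 97) = 64.75 → 65
B = 107 + 0.75 × (64 − 107) = 74.75 → 75

(56, 65, 75)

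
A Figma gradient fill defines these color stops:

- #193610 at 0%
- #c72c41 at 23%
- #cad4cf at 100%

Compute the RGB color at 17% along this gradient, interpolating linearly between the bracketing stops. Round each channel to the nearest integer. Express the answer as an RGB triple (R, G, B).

17% lies between the 0% and 23% stops, so the local fraction is t = (17 − 0)/(23 − 0) = 17/23 ≈ 0.7391.
#193610 → (25, 54, 16); #c72c41 → (199, 44, 65).
R = 25 + 0.7391 × (199 − 25) = 153.603 → 154
G = 54 + 0.7391 × (44 − 54) = 46.609 → 47
B = 16 + 0.7391 × (65 − 16) = 52.216 → 52

(154, 47, 52)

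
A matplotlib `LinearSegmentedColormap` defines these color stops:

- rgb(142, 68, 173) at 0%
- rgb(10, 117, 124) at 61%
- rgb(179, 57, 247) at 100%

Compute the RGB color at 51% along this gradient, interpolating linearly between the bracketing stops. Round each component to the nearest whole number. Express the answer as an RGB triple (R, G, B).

(32, 109, 132)

51% lies between the 0% and 61% stops, so the local fraction is t = (51 − 0)/(61 − 0) = 51/61 ≈ 0.8361.
R = 142 + 0.8361 × (10 − 142) = 31.635 → 32
G = 68 + 0.8361 × (117 − 68) = 108.969 → 109
B = 173 + 0.8361 × (124 − 173) = 132.031 → 132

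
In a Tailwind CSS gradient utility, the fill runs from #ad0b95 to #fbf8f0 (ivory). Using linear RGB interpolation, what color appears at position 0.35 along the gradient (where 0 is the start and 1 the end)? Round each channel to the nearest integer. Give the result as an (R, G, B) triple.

(200, 94, 181)

#ad0b95 → (173, 11, 149); #fbf8f0 → (251, 248, 240).
R = 173 + 0.35 × (251 − 173) = 173 + 0.35 × 78 = 200.3 → 200
G = 11 + 0.35 × (248 − 11) = 11 + 0.35 × 237 = 93.95 → 94
B = 149 + 0.35 × (240 − 149) = 149 + 0.35 × 91 = 180.85 → 181
So the blended color is (200, 94, 181), about #c85eb5.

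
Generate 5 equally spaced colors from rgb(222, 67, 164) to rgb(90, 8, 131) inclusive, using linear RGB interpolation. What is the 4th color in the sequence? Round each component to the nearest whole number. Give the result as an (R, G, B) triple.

(123, 23, 139)

With 5 swatches and endpoints inclusive, swatch 4 sits at t = (4 − 1)/(5 − 1) = 3/4 ≈ 0.75.
R = 222 + 0.75 × (90 − 222) = 123 → 123
G = 67 + 0.75 × (8 − 67) = 22.75 → 23
B = 164 + 0.75 × (131 − 164) = 139.25 → 139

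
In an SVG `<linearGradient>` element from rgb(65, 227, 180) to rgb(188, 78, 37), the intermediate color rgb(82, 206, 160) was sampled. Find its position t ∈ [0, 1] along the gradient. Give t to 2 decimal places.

Invert the lerp on the G channel (largest span, 149): t = (206 − 227) / (78 − 227) = -21/-149 = 0.14094.
Check on R: (82 − 65)/(188 − 65) = 0.1382 ✓

0.14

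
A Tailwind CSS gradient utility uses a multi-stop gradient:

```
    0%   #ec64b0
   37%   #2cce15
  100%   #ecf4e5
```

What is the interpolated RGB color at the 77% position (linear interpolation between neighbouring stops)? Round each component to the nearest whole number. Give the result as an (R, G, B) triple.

77% lies between the 37% and 100% stops, so the local fraction is t = (77 − 37)/(100 − 37) = 40/63 ≈ 0.6349.
#2cce15 → (44, 206, 21); #ecf4e5 → (236, 244, 229).
R = 44 + 0.6349 × (236 − 44) = 165.901 → 166
G = 206 + 0.6349 × (244 − 206) = 230.126 → 230
B = 21 + 0.6349 × (229 − 21) = 153.059 → 153

(166, 230, 153)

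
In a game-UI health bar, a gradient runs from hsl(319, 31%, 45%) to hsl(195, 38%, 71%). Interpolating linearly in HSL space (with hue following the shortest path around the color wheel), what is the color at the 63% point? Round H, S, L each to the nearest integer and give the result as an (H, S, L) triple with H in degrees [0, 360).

(241, 35, 61)

Hue arc: Δh = 195 − 319 = -124° (|Δh| ≤ 180, already the shorter path).
H = 319 + 0.63 × (-124) = 240.88 → 241°
S = 31 + 0.63 × (38 − 31) = 35.41 → 35%
L = 45 + 0.63 × (71 − 45) = 61.38 → 61%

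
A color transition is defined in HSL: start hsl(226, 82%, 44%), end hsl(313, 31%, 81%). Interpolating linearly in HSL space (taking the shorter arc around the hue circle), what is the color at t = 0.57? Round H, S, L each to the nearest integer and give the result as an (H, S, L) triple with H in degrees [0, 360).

(276, 53, 65)

Hue arc: Δh = 313 − 226 = 87° (|Δh| ≤ 180, already the shorter path).
H = 226 + 0.57 × (87) = 275.59 → 276°
S = 82 + 0.57 × (31 − 82) = 52.93 → 53%
L = 44 + 0.57 × (81 − 44) = 65.09 → 65%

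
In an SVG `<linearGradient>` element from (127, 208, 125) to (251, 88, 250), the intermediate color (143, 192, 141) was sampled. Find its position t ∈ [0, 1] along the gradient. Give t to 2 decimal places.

0.13

Invert the lerp on the B channel (largest span, 125): t = (141 − 125) / (250 − 125) = 16/125 = 0.128.
Check on R: (143 − 127)/(251 − 127) = 0.129 ✓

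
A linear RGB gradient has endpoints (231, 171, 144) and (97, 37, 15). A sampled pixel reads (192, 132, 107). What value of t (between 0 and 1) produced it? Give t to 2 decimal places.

0.29

Invert the lerp on the R channel (largest span, 134): t = (192 − 231) / (97 − 231) = -39/-134 = 0.29104.
Check on G: (132 − 171)/(37 − 171) = 0.291 ✓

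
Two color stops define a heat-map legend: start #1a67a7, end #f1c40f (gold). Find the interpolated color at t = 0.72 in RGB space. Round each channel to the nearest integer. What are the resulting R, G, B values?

(181, 170, 58)

#1a67a7 → (26, 103, 167); #f1c40f → (241, 196, 15).
R = 26 + 0.72 × (241 − 26) = 26 + 0.72 × 215 = 180.8 → 181
G = 103 + 0.72 × (196 − 103) = 103 + 0.72 × 93 = 169.96 → 170
B = 167 + 0.72 × (15 − 167) = 167 + 0.72 × -152 = 57.56 → 58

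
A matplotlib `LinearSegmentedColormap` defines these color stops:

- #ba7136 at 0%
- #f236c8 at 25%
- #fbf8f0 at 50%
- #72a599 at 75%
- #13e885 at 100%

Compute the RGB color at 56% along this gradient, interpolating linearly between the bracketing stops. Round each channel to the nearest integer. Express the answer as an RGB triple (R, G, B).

(218, 228, 219)

56% lies between the 50% and 75% stops, so the local fraction is t = (56 − 50)/(75 − 50) = 6/25 ≈ 0.24.
#fbf8f0 → (251, 248, 240); #72a599 → (114, 165, 153).
R = 251 + 0.24 × (114 − 251) = 218.12 → 218
G = 248 + 0.24 × (165 − 248) = 228.08 → 228
B = 240 + 0.24 × (153 − 240) = 219.12 → 219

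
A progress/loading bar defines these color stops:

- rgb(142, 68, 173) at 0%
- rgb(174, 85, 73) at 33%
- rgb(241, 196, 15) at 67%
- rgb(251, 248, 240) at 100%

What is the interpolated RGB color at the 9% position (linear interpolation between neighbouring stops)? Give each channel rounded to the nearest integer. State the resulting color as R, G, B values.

9% lies between the 0% and 33% stops, so the local fraction is t = (9 − 0)/(33 − 0) = 9/33 ≈ 0.2727.
R = 142 + 0.2727 × (174 − 142) = 150.726 → 151
G = 68 + 0.2727 × (85 − 68) = 72.636 → 73
B = 173 + 0.2727 × (73 − 173) = 145.73 → 146

(151, 73, 146)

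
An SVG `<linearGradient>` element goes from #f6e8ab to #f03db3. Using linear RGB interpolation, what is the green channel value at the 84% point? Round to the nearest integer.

88

G₁ = 232 (from #f6e8ab), G₂ = 61 (from #f03db3).
G = 232 + 0.84 × (61 − 232) = 88.36 → 88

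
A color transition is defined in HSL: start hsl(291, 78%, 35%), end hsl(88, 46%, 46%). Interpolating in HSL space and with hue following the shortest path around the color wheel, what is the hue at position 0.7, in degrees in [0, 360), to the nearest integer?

41

Hue: 88 − 291 = -203°, but |-203| > 180 so the shorter arc goes the other way: Δh = -203 + 360 = 157°.
H = 291 + 0.7 × (157) = 400.9 → 401 → 401 mod 360 = 41°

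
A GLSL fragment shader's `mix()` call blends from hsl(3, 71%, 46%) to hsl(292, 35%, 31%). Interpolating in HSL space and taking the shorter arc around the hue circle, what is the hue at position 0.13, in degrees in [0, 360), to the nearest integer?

Hue: 292 − 3 = 289°, but |289| > 180 so the shorter arc goes the other way: Δh = 289 − 360 = -71°.
H = 3 + 0.13 × (-71) = -6.23 → -6 → -6 mod 360 = 354°

354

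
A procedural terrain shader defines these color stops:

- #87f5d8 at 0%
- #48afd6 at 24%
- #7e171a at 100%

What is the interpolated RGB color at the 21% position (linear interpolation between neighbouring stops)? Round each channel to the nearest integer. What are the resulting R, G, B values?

(80, 184, 214)

21% lies between the 0% and 24% stops, so the local fraction is t = (21 − 0)/(24 − 0) = 21/24 ≈ 0.875.
#87f5d8 → (135, 245, 216); #48afd6 → (72, 175, 214).
R = 135 + 0.875 × (72 − 135) = 79.875 → 80
G = 245 + 0.875 × (175 − 245) = 183.75 → 184
B = 216 + 0.875 × (214 − 216) = 214.25 → 214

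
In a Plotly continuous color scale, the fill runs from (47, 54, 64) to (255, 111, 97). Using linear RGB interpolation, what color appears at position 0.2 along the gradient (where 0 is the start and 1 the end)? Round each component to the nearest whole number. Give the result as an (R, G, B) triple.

(89, 65, 71)

R = 47 + 0.2 × (255 − 47) = 47 + 0.2 × 208 = 88.6 → 89
G = 54 + 0.2 × (111 − 54) = 54 + 0.2 × 57 = 65.4 → 65
B = 64 + 0.2 × (97 − 64) = 64 + 0.2 × 33 = 70.6 → 71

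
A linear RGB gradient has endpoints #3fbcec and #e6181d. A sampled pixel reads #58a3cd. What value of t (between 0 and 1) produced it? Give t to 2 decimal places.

0.15

Invert the lerp on the B channel (largest span, 207): t = (205 − 236) / (29 − 236) = -31/-207 = 0.14976.
Check on R: (88 − 63)/(230 − 63) = 0.1497 ✓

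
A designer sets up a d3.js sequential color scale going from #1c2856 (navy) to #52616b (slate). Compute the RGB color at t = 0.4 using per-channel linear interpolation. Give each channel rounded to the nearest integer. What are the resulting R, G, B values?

(50, 63, 94)

#1c2856 → (28, 40, 86); #52616b → (82, 97, 107).
R = 28 + 0.4 × (82 − 28) = 28 + 0.4 × 54 = 49.6 → 50
G = 40 + 0.4 × (97 − 40) = 40 + 0.4 × 57 = 62.8 → 63
B = 86 + 0.4 × (107 − 86) = 86 + 0.4 × 21 = 94.4 → 94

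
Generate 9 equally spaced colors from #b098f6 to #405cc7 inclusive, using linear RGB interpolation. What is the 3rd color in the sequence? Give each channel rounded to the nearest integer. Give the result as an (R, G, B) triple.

(148, 137, 234)

With 9 swatches and endpoints inclusive, swatch 3 sits at t = (3 − 1)/(9 − 1) = 2/8 ≈ 0.25.
#b098f6 → (176, 152, 246); #405cc7 → (64, 92, 199).
R = 176 + 0.25 × (64 − 176) = 148 → 148
G = 152 + 0.25 × (92 − 152) = 137 → 137
B = 246 + 0.25 × (199 − 246) = 234.25 → 234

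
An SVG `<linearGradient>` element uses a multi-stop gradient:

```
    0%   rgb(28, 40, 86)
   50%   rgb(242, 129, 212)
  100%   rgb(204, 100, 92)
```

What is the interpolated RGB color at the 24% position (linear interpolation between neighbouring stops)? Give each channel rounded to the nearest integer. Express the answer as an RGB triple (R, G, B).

(131, 83, 146)

24% lies between the 0% and 50% stops, so the local fraction is t = (24 − 0)/(50 − 0) = 24/50 ≈ 0.48.
R = 28 + 0.48 × (242 − 28) = 130.72 → 131
G = 40 + 0.48 × (129 − 40) = 82.72 → 83
B = 86 + 0.48 × (212 − 86) = 146.48 → 146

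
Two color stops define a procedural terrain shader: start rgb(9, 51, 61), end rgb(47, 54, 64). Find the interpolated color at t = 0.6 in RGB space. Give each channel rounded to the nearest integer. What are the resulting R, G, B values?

R = 9 + 0.6 × (47 − 9) = 9 + 0.6 × 38 = 31.8 → 32
G = 51 + 0.6 × (54 − 51) = 51 + 0.6 × 3 = 52.8 → 53
B = 61 + 0.6 × (64 − 61) = 61 + 0.6 × 3 = 62.8 → 63

(32, 53, 63)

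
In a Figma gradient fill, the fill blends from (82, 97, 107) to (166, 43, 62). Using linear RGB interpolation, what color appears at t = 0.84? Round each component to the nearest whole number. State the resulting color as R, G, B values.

R = 82 + 0.84 × (166 − 82) = 82 + 0.84 × 84 = 152.56 → 153
G = 97 + 0.84 × (43 − 97) = 97 + 0.84 × -54 = 51.64 → 52
B = 107 + 0.84 × (62 − 107) = 107 + 0.84 × -45 = 69.2 → 69

(153, 52, 69)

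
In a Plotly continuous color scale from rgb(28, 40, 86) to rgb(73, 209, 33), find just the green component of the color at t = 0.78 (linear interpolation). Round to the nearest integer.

G = 40 + 0.78 × (209 − 40) = 171.82 → 172

172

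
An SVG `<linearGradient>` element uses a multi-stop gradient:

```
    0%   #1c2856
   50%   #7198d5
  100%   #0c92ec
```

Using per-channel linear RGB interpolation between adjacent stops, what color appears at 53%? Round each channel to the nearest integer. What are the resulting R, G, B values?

(107, 152, 214)

53% lies between the 50% and 100% stops, so the local fraction is t = (53 − 50)/(100 − 50) = 3/50 ≈ 0.06.
#7198d5 → (113, 152, 213); #0c92ec → (12, 146, 236).
R = 113 + 0.06 × (12 − 113) = 106.94 → 107
G = 152 + 0.06 × (146 − 152) = 151.64 → 152
B = 213 + 0.06 × (236 − 213) = 214.38 → 214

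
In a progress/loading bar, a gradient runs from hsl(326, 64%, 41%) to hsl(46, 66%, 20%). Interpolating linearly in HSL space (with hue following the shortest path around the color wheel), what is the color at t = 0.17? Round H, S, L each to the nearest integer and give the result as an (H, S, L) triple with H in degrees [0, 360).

(340, 64, 37)

Hue: 46 − 326 = -280°, but |-280| > 180 so the shorter arc goes the other way: Δh = -280 + 360 = 80°.
H = 326 + 0.17 × (80) = 339.6 → 340°
S = 64 + 0.17 × (66 − 64) = 64.34 → 64%
L = 41 + 0.17 × (20 − 41) = 37.43 → 37%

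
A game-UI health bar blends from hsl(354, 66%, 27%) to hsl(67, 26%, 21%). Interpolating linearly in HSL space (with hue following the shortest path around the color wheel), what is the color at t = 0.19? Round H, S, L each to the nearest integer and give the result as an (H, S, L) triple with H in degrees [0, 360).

(8, 58, 26)

Hue: 67 − 354 = -287°, but |-287| > 180 so the shorter arc goes the other way: Δh = -287 + 360 = 73°.
H = 354 + 0.19 × (73) = 367.87 → 368 → 368 mod 360 = 8°
S = 66 + 0.19 × (26 − 66) = 58.4 → 58%
L = 27 + 0.19 × (21 − 27) = 25.86 → 26%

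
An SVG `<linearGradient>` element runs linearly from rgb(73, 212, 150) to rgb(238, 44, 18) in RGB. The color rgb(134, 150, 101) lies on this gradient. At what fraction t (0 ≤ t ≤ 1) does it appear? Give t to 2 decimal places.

Invert the lerp on the G channel (largest span, 168): t = (150 − 212) / (44 − 212) = -62/-168 = 0.36905.
Check on R: (134 − 73)/(238 − 73) = 0.3697 ✓

0.37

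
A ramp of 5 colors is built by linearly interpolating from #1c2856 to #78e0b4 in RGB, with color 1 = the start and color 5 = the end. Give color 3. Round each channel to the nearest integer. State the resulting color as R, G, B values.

With 5 swatches and endpoints inclusive, swatch 3 sits at t = (3 − 1)/(5 − 1) = 2/4 ≈ 0.5.
#1c2856 → (28, 40, 86); #78e0b4 → (120, 224, 180).
R = 28 + 0.5 × (120 − 28) = 74 → 74
G = 40 + 0.5 × (224 − 40) = 132 → 132
B = 86 + 0.5 × (180 − 86) = 133 → 133

(74, 132, 133)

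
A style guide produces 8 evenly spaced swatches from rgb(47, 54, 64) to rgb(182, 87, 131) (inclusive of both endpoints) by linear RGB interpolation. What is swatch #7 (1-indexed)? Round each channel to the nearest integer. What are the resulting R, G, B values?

With 8 swatches and endpoints inclusive, swatch 7 sits at t = (7 − 1)/(8 − 1) = 6/7 ≈ 0.8571.
R = 47 + 0.8571 × (182 − 47) = 162.709 → 163
G = 54 + 0.8571 × (87 − 54) = 82.284 → 82
B = 64 + 0.8571 × (131 − 64) = 121.426 → 121

(163, 82, 121)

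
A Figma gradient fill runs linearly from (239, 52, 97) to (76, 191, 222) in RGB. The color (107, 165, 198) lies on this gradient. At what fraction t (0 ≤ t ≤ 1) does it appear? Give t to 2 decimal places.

Invert the lerp on the R channel (largest span, 163): t = (107 − 239) / (76 − 239) = -132/-163 = 0.80982.
Check on G: (165 − 52)/(191 − 52) = 0.8129 ✓

0.81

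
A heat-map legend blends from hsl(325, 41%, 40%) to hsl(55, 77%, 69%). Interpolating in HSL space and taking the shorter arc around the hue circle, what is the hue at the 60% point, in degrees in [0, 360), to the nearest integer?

Hue: 55 − 325 = -270°, but |-270| > 180 so the shorter arc goes the other way: Δh = -270 + 360 = 90°.
H = 325 + 0.6 × (90) = 379 → 379 → 379 mod 360 = 19°

19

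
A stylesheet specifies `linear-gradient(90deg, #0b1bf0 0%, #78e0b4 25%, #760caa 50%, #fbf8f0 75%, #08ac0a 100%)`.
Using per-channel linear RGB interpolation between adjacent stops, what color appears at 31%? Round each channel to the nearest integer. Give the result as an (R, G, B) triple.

31% lies between the 25% and 50% stops, so the local fraction is t = (31 − 25)/(50 − 25) = 6/25 ≈ 0.24.
#78e0b4 → (120, 224, 180); #760caa → (118, 12, 170).
R = 120 + 0.24 × (118 − 120) = 119.52 → 120
G = 224 + 0.24 × (12 − 224) = 173.12 → 173
B = 180 + 0.24 × (170 − 180) = 177.6 → 178

(120, 173, 178)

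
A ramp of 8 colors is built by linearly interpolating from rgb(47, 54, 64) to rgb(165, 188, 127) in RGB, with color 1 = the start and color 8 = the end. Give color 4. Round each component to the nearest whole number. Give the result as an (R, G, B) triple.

With 8 swatches and endpoints inclusive, swatch 4 sits at t = (4 − 1)/(8 − 1) = 3/7 ≈ 0.4286.
R = 47 + 0.4286 × (165 − 47) = 97.575 → 98
G = 54 + 0.4286 × (188 − 54) = 111.432 → 111
B = 64 + 0.4286 × (127 − 64) = 91.002 → 91

(98, 111, 91)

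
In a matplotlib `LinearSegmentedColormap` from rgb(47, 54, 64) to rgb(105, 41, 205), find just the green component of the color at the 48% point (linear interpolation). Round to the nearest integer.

G = 54 + 0.48 × (41 − 54) = 47.76 → 48

48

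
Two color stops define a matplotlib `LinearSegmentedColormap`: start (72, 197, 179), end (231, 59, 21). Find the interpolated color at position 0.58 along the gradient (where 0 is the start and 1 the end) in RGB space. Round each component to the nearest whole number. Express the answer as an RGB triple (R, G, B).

R = 72 + 0.58 × (231 − 72) = 72 + 0.58 × 159 = 164.22 → 164
G = 197 + 0.58 × (59 − 197) = 197 + 0.58 × -138 = 116.96 → 117
B = 179 + 0.58 × (21 − 179) = 179 + 0.58 × -158 = 87.36 → 87
So the blended color is (164, 117, 87), about #a47557.

(164, 117, 87)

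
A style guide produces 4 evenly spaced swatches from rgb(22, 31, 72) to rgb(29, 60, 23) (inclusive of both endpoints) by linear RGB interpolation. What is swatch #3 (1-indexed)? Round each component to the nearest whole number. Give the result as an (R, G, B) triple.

With 4 swatches and endpoints inclusive, swatch 3 sits at t = (3 − 1)/(4 − 1) = 2/3 ≈ 0.6667.
R = 22 + 0.6667 × (29 − 22) = 26.667 → 27
G = 31 + 0.6667 × (60 − 31) = 50.334 → 50
B = 72 + 0.6667 × (23 − 72) = 39.332 → 39

(27, 50, 39)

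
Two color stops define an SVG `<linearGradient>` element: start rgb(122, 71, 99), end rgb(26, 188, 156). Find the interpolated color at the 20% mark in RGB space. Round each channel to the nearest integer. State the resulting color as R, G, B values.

20% corresponds to t = 0.2.
R = 122 + 0.2 × (26 − 122) = 122 + 0.2 × -96 = 102.8 → 103
G = 71 + 0.2 × (188 − 71) = 71 + 0.2 × 117 = 94.4 → 94
B = 99 + 0.2 × (156 − 99) = 99 + 0.2 × 57 = 110.4 → 110

(103, 94, 110)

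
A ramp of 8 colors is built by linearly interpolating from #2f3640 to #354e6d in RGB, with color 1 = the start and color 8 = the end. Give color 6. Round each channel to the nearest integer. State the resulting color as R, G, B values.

(51, 71, 96)

With 8 swatches and endpoints inclusive, swatch 6 sits at t = (6 − 1)/(8 − 1) = 5/7 ≈ 0.7143.
#2f3640 → (47, 54, 64); #354e6d → (53, 78, 109).
R = 47 + 0.7143 × (53 − 47) = 51.286 → 51
G = 54 + 0.7143 × (78 − 54) = 71.143 → 71
B = 64 + 0.7143 × (109 − 64) = 96.144 → 96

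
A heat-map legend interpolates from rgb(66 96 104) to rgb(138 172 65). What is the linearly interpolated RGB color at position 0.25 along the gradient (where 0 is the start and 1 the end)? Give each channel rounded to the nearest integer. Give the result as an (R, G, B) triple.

R = 66 + 0.25 × (138 − 66) = 66 + 0.25 × 72 = 84 → 84
G = 96 + 0.25 × (172 − 96) = 96 + 0.25 × 76 = 115 → 115
B = 104 + 0.25 × (65 − 104) = 104 + 0.25 × -39 = 94.25 → 94

(84, 115, 94)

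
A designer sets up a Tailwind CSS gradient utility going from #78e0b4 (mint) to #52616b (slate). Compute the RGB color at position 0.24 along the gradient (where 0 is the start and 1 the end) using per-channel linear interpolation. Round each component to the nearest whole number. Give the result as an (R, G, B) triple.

#78e0b4 → (120, 224, 180); #52616b → (82, 97, 107).
R = 120 + 0.24 × (82 − 120) = 120 + 0.24 × -38 = 110.88 → 111
G = 224 + 0.24 × (97 − 224) = 224 + 0.24 × -127 = 193.52 → 194
B = 180 + 0.24 × (107 − 180) = 180 + 0.24 × -73 = 162.48 → 162
So the blended color is (111, 194, 162), about #6fc2a2.

(111, 194, 162)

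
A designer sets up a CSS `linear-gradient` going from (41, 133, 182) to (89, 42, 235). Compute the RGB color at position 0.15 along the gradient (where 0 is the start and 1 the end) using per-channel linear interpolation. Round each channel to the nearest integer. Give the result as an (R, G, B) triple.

(48, 119, 190)

R = 41 + 0.15 × (89 − 41) = 41 + 0.15 × 48 = 48.2 → 48
G = 133 + 0.15 × (42 − 133) = 133 + 0.15 × -91 = 119.35 → 119
B = 182 + 0.15 × (235 − 182) = 182 + 0.15 × 53 = 189.95 → 190
So the blended color is (48, 119, 190), about #3077be.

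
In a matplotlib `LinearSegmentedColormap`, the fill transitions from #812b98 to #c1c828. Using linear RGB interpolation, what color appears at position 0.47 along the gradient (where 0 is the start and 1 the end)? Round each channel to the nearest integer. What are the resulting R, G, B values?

#812b98 → (129, 43, 152); #c1c828 → (193, 200, 40).
R = 129 + 0.47 × (193 − 129) = 129 + 0.47 × 64 = 159.08 → 159
G = 43 + 0.47 × (200 − 43) = 43 + 0.47 × 157 = 116.79 → 117
B = 152 + 0.47 × (40 − 152) = 152 + 0.47 × -112 = 99.36 → 99

(159, 117, 99)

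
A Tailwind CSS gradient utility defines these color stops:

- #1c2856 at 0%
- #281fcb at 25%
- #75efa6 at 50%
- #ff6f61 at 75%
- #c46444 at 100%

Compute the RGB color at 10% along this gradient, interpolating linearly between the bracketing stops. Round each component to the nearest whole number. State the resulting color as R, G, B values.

10% lies between the 0% and 25% stops, so the local fraction is t = (10 − 0)/(25 − 0) = 10/25 ≈ 0.4.
#1c2856 → (28, 40, 86); #281fcb → (40, 31, 203).
R = 28 + 0.4 × (40 − 28) = 32.8 → 33
G = 40 + 0.4 × (31 − 40) = 36.4 → 36
B = 86 + 0.4 × (203 − 86) = 132.8 → 133

(33, 36, 133)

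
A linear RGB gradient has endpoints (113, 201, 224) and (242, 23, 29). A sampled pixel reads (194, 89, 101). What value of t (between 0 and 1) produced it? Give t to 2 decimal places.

Invert the lerp on the B channel (largest span, 195): t = (101 − 224) / (29 − 224) = -123/-195 = 0.63077.
Check on R: (194 − 113)/(242 − 113) = 0.6279 ✓

0.63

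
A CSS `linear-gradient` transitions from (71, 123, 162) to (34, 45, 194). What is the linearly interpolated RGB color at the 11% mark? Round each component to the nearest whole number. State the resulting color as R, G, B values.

(67, 114, 166)

11% corresponds to t = 0.11.
R = 71 + 0.11 × (34 − 71) = 71 + 0.11 × -37 = 66.93 → 67
G = 123 + 0.11 × (45 − 123) = 123 + 0.11 × -78 = 114.42 → 114
B = 162 + 0.11 × (194 − 162) = 162 + 0.11 × 32 = 165.52 → 166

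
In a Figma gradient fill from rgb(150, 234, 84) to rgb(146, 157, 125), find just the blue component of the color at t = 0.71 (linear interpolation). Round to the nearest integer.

B = 84 + 0.71 × (125 − 84) = 113.11 → 113

113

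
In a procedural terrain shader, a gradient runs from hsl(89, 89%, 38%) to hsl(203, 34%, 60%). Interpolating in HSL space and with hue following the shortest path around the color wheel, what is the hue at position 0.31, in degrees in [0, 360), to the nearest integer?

Hue arc: Δh = 203 − 89 = 114° (|Δh| ≤ 180, already the shorter path).
H = 89 + 0.31 × (114) = 124.34 → 124°

124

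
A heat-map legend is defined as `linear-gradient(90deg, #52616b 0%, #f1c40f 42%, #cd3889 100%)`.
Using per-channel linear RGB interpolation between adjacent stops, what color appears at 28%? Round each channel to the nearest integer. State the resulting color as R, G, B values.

(188, 163, 46)

28% lies between the 0% and 42% stops, so the local fraction is t = (28 − 0)/(42 − 0) = 28/42 ≈ 0.6667.
#52616b → (82, 97, 107); #f1c40f → (241, 196, 15).
R = 82 + 0.6667 × (241 − 82) = 188.005 → 188
G = 97 + 0.6667 × (196 − 97) = 163.003 → 163
B = 107 + 0.6667 × (15 − 107) = 45.664 → 46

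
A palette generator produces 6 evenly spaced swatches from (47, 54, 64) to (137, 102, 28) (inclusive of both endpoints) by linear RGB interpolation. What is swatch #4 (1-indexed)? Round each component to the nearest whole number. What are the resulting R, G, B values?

(101, 83, 42)

With 6 swatches and endpoints inclusive, swatch 4 sits at t = (4 − 1)/(6 − 1) = 3/5 ≈ 0.6.
R = 47 + 0.6 × (137 − 47) = 101 → 101
G = 54 + 0.6 × (102 − 54) = 82.8 → 83
B = 64 + 0.6 × (28 − 64) = 42.4 → 42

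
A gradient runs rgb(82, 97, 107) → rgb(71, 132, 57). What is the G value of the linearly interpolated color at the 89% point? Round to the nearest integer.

G = 97 + 0.89 × (132 − 97) = 128.15 → 128

128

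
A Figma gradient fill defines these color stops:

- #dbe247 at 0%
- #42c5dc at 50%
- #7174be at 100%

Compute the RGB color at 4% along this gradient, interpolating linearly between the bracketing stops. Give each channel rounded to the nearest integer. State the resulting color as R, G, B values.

(207, 224, 83)

4% lies between the 0% and 50% stops, so the local fraction is t = (4 − 0)/(50 − 0) = 4/50 ≈ 0.08.
#dbe247 → (219, 226, 71); #42c5dc → (66, 197, 220).
R = 219 + 0.08 × (66 − 219) = 206.76 → 207
G = 226 + 0.08 × (197 − 226) = 223.68 → 224
B = 71 + 0.08 × (220 − 71) = 82.92 → 83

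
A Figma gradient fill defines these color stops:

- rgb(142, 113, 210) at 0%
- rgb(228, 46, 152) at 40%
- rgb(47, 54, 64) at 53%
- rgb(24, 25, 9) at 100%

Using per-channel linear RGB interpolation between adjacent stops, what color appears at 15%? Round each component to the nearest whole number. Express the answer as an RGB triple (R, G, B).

15% lies between the 0% and 40% stops, so the local fraction is t = (15 − 0)/(40 − 0) = 15/40 ≈ 0.375.
R = 142 + 0.375 × (228 − 142) = 174.25 → 174
G = 113 + 0.375 × (46 − 113) = 87.875 → 88
B = 210 + 0.375 × (152 − 210) = 188.25 → 188

(174, 88, 188)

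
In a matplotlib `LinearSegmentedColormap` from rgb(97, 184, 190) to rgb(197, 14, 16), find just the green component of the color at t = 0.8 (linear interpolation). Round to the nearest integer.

48

G = 184 + 0.8 × (14 − 184) = 48 → 48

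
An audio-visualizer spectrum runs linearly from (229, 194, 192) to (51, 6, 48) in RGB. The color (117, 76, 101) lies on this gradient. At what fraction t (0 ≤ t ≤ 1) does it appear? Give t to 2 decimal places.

Invert the lerp on the G channel (largest span, 188): t = (76 − 194) / (6 − 194) = -118/-188 = 0.62766.
Check on R: (117 − 229)/(51 − 229) = 0.6292 ✓

0.63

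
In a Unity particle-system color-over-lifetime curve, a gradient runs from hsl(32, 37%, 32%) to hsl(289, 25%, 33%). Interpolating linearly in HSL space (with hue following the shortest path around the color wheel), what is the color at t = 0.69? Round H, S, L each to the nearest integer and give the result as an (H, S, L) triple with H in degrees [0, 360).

(321, 29, 33)

Hue: 289 − 32 = 257°, but |257| > 180 so the shorter arc goes the other way: Δh = 257 − 360 = -103°.
H = 32 + 0.69 × (-103) = -39.07 → -39 → -39 mod 360 = 321°
S = 37 + 0.69 × (25 − 37) = 28.72 → 29%
L = 32 + 0.69 × (33 − 32) = 32.69 → 33%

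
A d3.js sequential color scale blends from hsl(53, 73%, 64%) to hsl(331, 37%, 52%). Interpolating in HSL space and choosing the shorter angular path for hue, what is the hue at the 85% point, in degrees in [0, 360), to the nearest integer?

343

Hue: 331 − 53 = 278°, but |278| > 180 so the shorter arc goes the other way: Δh = 278 − 360 = -82°.
H = 53 + 0.85 × (-82) = -16.7 → -17 → -17 mod 360 = 343°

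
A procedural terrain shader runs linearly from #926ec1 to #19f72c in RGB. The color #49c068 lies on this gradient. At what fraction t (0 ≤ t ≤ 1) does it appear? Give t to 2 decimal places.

Invert the lerp on the B channel (largest span, 149): t = (104 − 193) / (44 − 193) = -89/-149 = 0.59732.
Check on R: (73 − 146)/(25 − 146) = 0.6033 ✓

0.60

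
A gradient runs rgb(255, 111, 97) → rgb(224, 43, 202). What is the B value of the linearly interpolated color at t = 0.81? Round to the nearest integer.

B = 97 + 0.81 × (202 − 97) = 182.05 → 182

182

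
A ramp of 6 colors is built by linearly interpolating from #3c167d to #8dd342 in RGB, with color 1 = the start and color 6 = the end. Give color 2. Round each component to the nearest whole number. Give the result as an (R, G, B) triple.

(76, 60, 113)

With 6 swatches and endpoints inclusive, swatch 2 sits at t = (2 − 1)/(6 − 1) = 1/5 ≈ 0.2.
#3c167d → (60, 22, 125); #8dd342 → (141, 211, 66).
R = 60 + 0.2 × (141 − 60) = 76.2 → 76
G = 22 + 0.2 × (211 − 22) = 59.8 → 60
B = 125 + 0.2 × (66 − 125) = 113.2 → 113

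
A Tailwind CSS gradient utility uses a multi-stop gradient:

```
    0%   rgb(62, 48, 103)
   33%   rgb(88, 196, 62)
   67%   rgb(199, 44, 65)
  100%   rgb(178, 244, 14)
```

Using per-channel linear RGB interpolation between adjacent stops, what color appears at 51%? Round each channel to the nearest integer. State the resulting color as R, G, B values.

51% lies between the 33% and 67% stops, so the local fraction is t = (51 − 33)/(67 − 33) = 18/34 ≈ 0.5294.
R = 88 + 0.5294 × (199 − 88) = 146.763 → 147
G = 196 + 0.5294 × (44 − 196) = 115.531 → 116
B = 62 + 0.5294 × (65 − 62) = 63.588 → 64

(147, 116, 64)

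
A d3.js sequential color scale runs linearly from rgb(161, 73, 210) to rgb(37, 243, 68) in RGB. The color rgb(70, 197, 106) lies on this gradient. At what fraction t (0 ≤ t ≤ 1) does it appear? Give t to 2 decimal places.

Invert the lerp on the G channel (largest span, 170): t = (197 − 73) / (243 − 73) = 124/170 = 0.72941.
Check on R: (70 − 161)/(37 − 161) = 0.7339 ✓

0.73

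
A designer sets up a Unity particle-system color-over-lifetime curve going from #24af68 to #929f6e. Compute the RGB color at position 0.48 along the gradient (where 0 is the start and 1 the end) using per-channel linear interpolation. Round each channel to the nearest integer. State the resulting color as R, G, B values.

(89, 167, 107)

#24af68 → (36, 175, 104); #929f6e → (146, 159, 110).
R = 36 + 0.48 × (146 − 36) = 36 + 0.48 × 110 = 88.8 → 89
G = 175 + 0.48 × (159 − 175) = 175 + 0.48 × -16 = 167.32 → 167
B = 104 + 0.48 × (110 − 104) = 104 + 0.48 × 6 = 106.88 → 107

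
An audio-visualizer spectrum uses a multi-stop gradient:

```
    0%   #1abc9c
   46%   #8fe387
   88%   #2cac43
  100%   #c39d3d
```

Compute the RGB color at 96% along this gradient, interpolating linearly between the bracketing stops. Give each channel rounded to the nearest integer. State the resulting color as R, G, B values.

(145, 162, 63)

96% lies between the 88% and 100% stops, so the local fraction is t = (96 − 88)/(100 − 88) = 8/12 ≈ 0.6667.
#2cac43 → (44, 172, 67); #c39d3d → (195, 157, 61).
R = 44 + 0.6667 × (195 − 44) = 144.672 → 145
G = 172 + 0.6667 × (157 − 172) = 162 → 162
B = 67 + 0.6667 × (61 − 67) = 63 → 63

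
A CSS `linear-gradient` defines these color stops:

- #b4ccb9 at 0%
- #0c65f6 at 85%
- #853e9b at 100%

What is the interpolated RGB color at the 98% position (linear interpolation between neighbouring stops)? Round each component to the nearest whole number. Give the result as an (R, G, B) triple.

98% lies between the 85% and 100% stops, so the local fraction is t = (98 − 85)/(100 − 85) = 13/15 ≈ 0.8667.
#0c65f6 → (12, 101, 246); #853e9b → (133, 62, 155).
R = 12 + 0.8667 × (133 − 12) = 116.871 → 117
G = 101 + 0.8667 × (62 − 101) = 67.199 → 67
B = 246 + 0.8667 × (155 − 246) = 167.13 → 167

(117, 67, 167)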